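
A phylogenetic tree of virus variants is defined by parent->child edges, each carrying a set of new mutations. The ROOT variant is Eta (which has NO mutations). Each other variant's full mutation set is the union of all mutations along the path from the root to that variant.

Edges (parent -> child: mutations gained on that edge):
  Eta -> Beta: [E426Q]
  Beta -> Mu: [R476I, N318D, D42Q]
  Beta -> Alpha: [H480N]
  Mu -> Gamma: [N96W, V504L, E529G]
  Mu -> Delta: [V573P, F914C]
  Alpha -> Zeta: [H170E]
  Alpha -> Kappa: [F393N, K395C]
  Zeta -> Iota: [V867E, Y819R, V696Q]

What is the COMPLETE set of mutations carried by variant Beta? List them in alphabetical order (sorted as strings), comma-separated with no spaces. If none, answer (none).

At Eta: gained [] -> total []
At Beta: gained ['E426Q'] -> total ['E426Q']

Answer: E426Q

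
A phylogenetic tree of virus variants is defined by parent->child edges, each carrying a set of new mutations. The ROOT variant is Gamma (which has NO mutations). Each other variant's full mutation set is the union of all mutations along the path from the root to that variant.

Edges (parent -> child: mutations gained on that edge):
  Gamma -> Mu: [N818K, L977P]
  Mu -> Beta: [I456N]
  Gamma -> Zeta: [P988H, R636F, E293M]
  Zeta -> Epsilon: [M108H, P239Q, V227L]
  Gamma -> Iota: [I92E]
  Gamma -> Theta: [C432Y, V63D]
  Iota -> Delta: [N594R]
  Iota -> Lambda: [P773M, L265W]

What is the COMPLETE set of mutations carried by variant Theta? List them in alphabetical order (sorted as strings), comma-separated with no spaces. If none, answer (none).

At Gamma: gained [] -> total []
At Theta: gained ['C432Y', 'V63D'] -> total ['C432Y', 'V63D']

Answer: C432Y,V63D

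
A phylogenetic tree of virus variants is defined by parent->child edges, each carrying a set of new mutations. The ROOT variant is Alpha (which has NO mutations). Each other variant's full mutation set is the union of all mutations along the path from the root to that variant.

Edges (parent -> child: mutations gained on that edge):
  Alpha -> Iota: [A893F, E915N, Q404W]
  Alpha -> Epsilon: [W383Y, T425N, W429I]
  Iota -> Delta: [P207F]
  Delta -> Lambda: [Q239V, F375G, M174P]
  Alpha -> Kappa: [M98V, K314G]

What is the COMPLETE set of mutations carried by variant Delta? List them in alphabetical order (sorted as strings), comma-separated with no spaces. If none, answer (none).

Answer: A893F,E915N,P207F,Q404W

Derivation:
At Alpha: gained [] -> total []
At Iota: gained ['A893F', 'E915N', 'Q404W'] -> total ['A893F', 'E915N', 'Q404W']
At Delta: gained ['P207F'] -> total ['A893F', 'E915N', 'P207F', 'Q404W']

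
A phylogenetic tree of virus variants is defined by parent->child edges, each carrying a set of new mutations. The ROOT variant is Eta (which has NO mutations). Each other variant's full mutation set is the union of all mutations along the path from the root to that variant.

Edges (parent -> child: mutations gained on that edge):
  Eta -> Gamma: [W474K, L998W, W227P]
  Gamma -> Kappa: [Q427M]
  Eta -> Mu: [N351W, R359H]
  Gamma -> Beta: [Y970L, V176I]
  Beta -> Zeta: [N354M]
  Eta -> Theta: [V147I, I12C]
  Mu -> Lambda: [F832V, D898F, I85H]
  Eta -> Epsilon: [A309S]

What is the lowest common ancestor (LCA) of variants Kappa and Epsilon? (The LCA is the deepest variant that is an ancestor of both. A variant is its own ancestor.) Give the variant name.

Path from root to Kappa: Eta -> Gamma -> Kappa
  ancestors of Kappa: {Eta, Gamma, Kappa}
Path from root to Epsilon: Eta -> Epsilon
  ancestors of Epsilon: {Eta, Epsilon}
Common ancestors: {Eta}
Walk up from Epsilon: Epsilon (not in ancestors of Kappa), Eta (in ancestors of Kappa)
Deepest common ancestor (LCA) = Eta

Answer: Eta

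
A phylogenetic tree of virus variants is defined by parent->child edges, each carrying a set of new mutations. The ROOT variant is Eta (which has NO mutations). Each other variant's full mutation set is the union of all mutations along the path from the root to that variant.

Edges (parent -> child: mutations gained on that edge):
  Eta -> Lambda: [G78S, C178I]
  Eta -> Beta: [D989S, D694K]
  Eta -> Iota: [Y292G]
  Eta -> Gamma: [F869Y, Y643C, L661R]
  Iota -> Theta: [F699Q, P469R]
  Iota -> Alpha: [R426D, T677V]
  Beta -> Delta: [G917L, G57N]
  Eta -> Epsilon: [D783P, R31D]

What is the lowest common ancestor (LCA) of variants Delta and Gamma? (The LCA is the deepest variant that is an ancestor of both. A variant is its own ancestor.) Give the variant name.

Answer: Eta

Derivation:
Path from root to Delta: Eta -> Beta -> Delta
  ancestors of Delta: {Eta, Beta, Delta}
Path from root to Gamma: Eta -> Gamma
  ancestors of Gamma: {Eta, Gamma}
Common ancestors: {Eta}
Walk up from Gamma: Gamma (not in ancestors of Delta), Eta (in ancestors of Delta)
Deepest common ancestor (LCA) = Eta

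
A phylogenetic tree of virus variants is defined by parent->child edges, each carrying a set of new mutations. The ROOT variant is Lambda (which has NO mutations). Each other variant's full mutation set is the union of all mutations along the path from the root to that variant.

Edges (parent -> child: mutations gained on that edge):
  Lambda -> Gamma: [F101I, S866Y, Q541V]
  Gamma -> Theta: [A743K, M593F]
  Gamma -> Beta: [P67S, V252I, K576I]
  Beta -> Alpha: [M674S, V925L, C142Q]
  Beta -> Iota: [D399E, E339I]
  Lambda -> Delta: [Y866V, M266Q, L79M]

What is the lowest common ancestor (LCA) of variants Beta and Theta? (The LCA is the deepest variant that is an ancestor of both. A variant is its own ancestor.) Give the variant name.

Path from root to Beta: Lambda -> Gamma -> Beta
  ancestors of Beta: {Lambda, Gamma, Beta}
Path from root to Theta: Lambda -> Gamma -> Theta
  ancestors of Theta: {Lambda, Gamma, Theta}
Common ancestors: {Lambda, Gamma}
Walk up from Theta: Theta (not in ancestors of Beta), Gamma (in ancestors of Beta), Lambda (in ancestors of Beta)
Deepest common ancestor (LCA) = Gamma

Answer: Gamma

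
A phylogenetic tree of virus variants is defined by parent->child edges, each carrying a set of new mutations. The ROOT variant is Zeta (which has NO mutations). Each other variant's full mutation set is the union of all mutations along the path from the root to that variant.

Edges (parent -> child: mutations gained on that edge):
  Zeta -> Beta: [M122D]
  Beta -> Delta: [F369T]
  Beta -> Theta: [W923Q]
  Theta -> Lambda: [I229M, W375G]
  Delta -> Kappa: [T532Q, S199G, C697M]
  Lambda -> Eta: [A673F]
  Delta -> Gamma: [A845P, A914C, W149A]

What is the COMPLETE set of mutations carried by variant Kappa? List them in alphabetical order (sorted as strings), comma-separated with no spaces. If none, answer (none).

At Zeta: gained [] -> total []
At Beta: gained ['M122D'] -> total ['M122D']
At Delta: gained ['F369T'] -> total ['F369T', 'M122D']
At Kappa: gained ['T532Q', 'S199G', 'C697M'] -> total ['C697M', 'F369T', 'M122D', 'S199G', 'T532Q']

Answer: C697M,F369T,M122D,S199G,T532Q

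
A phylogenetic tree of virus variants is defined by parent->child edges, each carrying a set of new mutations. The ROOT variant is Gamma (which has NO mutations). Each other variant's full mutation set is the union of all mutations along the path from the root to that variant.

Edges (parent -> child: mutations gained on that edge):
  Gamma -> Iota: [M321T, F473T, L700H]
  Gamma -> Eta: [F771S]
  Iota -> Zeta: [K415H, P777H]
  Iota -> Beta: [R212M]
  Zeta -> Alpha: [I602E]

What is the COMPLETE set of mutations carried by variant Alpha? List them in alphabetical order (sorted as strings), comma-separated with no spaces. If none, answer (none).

Answer: F473T,I602E,K415H,L700H,M321T,P777H

Derivation:
At Gamma: gained [] -> total []
At Iota: gained ['M321T', 'F473T', 'L700H'] -> total ['F473T', 'L700H', 'M321T']
At Zeta: gained ['K415H', 'P777H'] -> total ['F473T', 'K415H', 'L700H', 'M321T', 'P777H']
At Alpha: gained ['I602E'] -> total ['F473T', 'I602E', 'K415H', 'L700H', 'M321T', 'P777H']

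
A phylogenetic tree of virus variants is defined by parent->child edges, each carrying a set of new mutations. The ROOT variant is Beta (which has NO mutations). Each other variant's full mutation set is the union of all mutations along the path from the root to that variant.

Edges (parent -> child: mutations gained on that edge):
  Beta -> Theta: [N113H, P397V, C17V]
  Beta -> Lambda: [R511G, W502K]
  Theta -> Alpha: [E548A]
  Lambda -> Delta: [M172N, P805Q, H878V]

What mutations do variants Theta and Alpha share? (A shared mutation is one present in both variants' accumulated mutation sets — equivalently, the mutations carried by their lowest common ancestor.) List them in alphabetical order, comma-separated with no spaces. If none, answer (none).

Accumulating mutations along path to Theta:
  At Beta: gained [] -> total []
  At Theta: gained ['N113H', 'P397V', 'C17V'] -> total ['C17V', 'N113H', 'P397V']
Mutations(Theta) = ['C17V', 'N113H', 'P397V']
Accumulating mutations along path to Alpha:
  At Beta: gained [] -> total []
  At Theta: gained ['N113H', 'P397V', 'C17V'] -> total ['C17V', 'N113H', 'P397V']
  At Alpha: gained ['E548A'] -> total ['C17V', 'E548A', 'N113H', 'P397V']
Mutations(Alpha) = ['C17V', 'E548A', 'N113H', 'P397V']
Intersection: ['C17V', 'N113H', 'P397V'] ∩ ['C17V', 'E548A', 'N113H', 'P397V'] = ['C17V', 'N113H', 'P397V']

Answer: C17V,N113H,P397V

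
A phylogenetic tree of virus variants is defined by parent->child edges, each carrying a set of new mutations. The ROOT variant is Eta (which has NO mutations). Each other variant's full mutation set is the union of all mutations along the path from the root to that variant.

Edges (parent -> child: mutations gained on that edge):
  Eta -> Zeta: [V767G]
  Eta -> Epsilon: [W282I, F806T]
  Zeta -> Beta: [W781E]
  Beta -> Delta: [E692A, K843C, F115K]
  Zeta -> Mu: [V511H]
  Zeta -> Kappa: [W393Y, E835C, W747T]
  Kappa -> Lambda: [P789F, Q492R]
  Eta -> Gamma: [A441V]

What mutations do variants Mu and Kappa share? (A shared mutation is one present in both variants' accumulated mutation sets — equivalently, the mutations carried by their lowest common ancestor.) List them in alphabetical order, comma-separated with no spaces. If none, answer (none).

Accumulating mutations along path to Mu:
  At Eta: gained [] -> total []
  At Zeta: gained ['V767G'] -> total ['V767G']
  At Mu: gained ['V511H'] -> total ['V511H', 'V767G']
Mutations(Mu) = ['V511H', 'V767G']
Accumulating mutations along path to Kappa:
  At Eta: gained [] -> total []
  At Zeta: gained ['V767G'] -> total ['V767G']
  At Kappa: gained ['W393Y', 'E835C', 'W747T'] -> total ['E835C', 'V767G', 'W393Y', 'W747T']
Mutations(Kappa) = ['E835C', 'V767G', 'W393Y', 'W747T']
Intersection: ['V511H', 'V767G'] ∩ ['E835C', 'V767G', 'W393Y', 'W747T'] = ['V767G']

Answer: V767G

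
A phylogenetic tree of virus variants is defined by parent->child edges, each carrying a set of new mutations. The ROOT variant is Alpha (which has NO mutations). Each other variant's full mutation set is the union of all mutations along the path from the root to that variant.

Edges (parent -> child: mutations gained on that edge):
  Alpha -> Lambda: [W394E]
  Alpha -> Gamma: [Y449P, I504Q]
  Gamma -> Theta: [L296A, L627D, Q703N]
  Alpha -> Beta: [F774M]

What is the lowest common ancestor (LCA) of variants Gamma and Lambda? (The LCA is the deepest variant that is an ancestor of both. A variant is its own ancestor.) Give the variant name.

Path from root to Gamma: Alpha -> Gamma
  ancestors of Gamma: {Alpha, Gamma}
Path from root to Lambda: Alpha -> Lambda
  ancestors of Lambda: {Alpha, Lambda}
Common ancestors: {Alpha}
Walk up from Lambda: Lambda (not in ancestors of Gamma), Alpha (in ancestors of Gamma)
Deepest common ancestor (LCA) = Alpha

Answer: Alpha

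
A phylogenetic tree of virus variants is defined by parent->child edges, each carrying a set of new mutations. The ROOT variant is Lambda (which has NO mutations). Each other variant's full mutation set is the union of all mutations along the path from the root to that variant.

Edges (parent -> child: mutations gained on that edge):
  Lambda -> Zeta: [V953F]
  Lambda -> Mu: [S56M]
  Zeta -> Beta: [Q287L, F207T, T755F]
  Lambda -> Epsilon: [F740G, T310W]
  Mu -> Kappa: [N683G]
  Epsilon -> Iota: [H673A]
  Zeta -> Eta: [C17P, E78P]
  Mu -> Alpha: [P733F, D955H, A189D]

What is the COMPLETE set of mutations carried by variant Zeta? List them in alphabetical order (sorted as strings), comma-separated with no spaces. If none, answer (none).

Answer: V953F

Derivation:
At Lambda: gained [] -> total []
At Zeta: gained ['V953F'] -> total ['V953F']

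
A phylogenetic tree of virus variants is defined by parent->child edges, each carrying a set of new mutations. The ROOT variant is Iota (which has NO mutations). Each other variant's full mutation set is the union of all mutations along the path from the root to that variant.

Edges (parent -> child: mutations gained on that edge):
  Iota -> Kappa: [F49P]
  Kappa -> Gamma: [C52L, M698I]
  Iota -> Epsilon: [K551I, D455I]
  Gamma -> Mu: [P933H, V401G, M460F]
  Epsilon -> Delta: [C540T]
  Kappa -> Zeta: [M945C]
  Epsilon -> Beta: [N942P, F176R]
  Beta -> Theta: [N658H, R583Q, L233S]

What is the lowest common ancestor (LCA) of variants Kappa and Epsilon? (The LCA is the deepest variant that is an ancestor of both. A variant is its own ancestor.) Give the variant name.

Path from root to Kappa: Iota -> Kappa
  ancestors of Kappa: {Iota, Kappa}
Path from root to Epsilon: Iota -> Epsilon
  ancestors of Epsilon: {Iota, Epsilon}
Common ancestors: {Iota}
Walk up from Epsilon: Epsilon (not in ancestors of Kappa), Iota (in ancestors of Kappa)
Deepest common ancestor (LCA) = Iota

Answer: Iota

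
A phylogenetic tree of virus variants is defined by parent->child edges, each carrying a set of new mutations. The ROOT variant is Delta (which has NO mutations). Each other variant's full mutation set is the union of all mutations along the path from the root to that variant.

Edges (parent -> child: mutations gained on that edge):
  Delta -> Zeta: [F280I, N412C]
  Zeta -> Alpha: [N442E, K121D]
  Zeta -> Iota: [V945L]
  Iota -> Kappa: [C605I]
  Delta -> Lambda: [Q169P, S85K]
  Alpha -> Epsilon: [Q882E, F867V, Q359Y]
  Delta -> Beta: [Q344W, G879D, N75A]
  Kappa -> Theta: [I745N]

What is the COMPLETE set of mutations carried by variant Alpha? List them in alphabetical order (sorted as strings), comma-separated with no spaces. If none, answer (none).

At Delta: gained [] -> total []
At Zeta: gained ['F280I', 'N412C'] -> total ['F280I', 'N412C']
At Alpha: gained ['N442E', 'K121D'] -> total ['F280I', 'K121D', 'N412C', 'N442E']

Answer: F280I,K121D,N412C,N442E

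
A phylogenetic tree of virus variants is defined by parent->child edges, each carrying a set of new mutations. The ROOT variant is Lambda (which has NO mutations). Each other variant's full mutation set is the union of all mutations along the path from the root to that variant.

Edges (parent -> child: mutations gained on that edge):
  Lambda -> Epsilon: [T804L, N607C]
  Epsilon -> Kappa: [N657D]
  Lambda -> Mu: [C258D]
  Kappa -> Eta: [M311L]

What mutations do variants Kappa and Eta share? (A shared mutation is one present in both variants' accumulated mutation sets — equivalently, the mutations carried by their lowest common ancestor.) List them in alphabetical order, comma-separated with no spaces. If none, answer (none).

Answer: N607C,N657D,T804L

Derivation:
Accumulating mutations along path to Kappa:
  At Lambda: gained [] -> total []
  At Epsilon: gained ['T804L', 'N607C'] -> total ['N607C', 'T804L']
  At Kappa: gained ['N657D'] -> total ['N607C', 'N657D', 'T804L']
Mutations(Kappa) = ['N607C', 'N657D', 'T804L']
Accumulating mutations along path to Eta:
  At Lambda: gained [] -> total []
  At Epsilon: gained ['T804L', 'N607C'] -> total ['N607C', 'T804L']
  At Kappa: gained ['N657D'] -> total ['N607C', 'N657D', 'T804L']
  At Eta: gained ['M311L'] -> total ['M311L', 'N607C', 'N657D', 'T804L']
Mutations(Eta) = ['M311L', 'N607C', 'N657D', 'T804L']
Intersection: ['N607C', 'N657D', 'T804L'] ∩ ['M311L', 'N607C', 'N657D', 'T804L'] = ['N607C', 'N657D', 'T804L']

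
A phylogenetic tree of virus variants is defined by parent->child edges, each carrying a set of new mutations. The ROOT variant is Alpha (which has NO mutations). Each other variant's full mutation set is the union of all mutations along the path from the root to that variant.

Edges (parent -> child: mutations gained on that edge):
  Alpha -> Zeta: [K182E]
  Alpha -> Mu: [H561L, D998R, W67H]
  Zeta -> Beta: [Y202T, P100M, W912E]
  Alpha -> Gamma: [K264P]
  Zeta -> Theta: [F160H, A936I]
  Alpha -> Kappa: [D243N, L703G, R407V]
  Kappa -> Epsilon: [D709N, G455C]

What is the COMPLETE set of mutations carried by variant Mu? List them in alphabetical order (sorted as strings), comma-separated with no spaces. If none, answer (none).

At Alpha: gained [] -> total []
At Mu: gained ['H561L', 'D998R', 'W67H'] -> total ['D998R', 'H561L', 'W67H']

Answer: D998R,H561L,W67H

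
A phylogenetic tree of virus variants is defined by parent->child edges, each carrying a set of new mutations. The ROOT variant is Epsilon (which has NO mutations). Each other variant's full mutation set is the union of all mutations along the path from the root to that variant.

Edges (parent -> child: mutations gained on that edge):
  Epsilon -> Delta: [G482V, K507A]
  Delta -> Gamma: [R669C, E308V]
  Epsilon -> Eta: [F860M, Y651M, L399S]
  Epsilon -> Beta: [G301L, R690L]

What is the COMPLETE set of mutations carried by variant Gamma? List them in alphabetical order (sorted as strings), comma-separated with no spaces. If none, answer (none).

Answer: E308V,G482V,K507A,R669C

Derivation:
At Epsilon: gained [] -> total []
At Delta: gained ['G482V', 'K507A'] -> total ['G482V', 'K507A']
At Gamma: gained ['R669C', 'E308V'] -> total ['E308V', 'G482V', 'K507A', 'R669C']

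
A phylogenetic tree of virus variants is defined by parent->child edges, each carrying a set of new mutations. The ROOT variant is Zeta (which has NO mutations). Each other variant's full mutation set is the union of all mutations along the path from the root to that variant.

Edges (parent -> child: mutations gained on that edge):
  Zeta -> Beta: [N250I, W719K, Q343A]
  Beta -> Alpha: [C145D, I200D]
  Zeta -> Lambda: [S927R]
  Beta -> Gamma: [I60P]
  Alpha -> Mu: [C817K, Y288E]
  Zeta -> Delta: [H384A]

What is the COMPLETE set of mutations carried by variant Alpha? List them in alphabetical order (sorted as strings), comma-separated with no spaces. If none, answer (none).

At Zeta: gained [] -> total []
At Beta: gained ['N250I', 'W719K', 'Q343A'] -> total ['N250I', 'Q343A', 'W719K']
At Alpha: gained ['C145D', 'I200D'] -> total ['C145D', 'I200D', 'N250I', 'Q343A', 'W719K']

Answer: C145D,I200D,N250I,Q343A,W719K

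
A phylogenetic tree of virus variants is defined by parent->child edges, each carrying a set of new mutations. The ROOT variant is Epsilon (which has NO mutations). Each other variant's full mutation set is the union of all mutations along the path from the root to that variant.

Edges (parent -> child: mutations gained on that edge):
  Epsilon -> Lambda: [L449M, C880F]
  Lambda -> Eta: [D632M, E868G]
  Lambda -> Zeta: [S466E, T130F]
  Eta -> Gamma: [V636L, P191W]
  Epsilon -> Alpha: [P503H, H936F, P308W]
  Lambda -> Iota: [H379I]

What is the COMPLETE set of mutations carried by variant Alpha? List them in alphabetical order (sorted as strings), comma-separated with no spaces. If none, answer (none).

At Epsilon: gained [] -> total []
At Alpha: gained ['P503H', 'H936F', 'P308W'] -> total ['H936F', 'P308W', 'P503H']

Answer: H936F,P308W,P503H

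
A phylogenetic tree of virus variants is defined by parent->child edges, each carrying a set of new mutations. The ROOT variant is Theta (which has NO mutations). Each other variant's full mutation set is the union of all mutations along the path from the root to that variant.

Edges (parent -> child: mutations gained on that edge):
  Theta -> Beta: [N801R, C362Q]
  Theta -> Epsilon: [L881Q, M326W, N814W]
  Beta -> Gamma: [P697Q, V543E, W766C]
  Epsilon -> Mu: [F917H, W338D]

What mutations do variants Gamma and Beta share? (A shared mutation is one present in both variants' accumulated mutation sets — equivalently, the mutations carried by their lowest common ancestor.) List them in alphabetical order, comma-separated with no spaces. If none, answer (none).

Answer: C362Q,N801R

Derivation:
Accumulating mutations along path to Gamma:
  At Theta: gained [] -> total []
  At Beta: gained ['N801R', 'C362Q'] -> total ['C362Q', 'N801R']
  At Gamma: gained ['P697Q', 'V543E', 'W766C'] -> total ['C362Q', 'N801R', 'P697Q', 'V543E', 'W766C']
Mutations(Gamma) = ['C362Q', 'N801R', 'P697Q', 'V543E', 'W766C']
Accumulating mutations along path to Beta:
  At Theta: gained [] -> total []
  At Beta: gained ['N801R', 'C362Q'] -> total ['C362Q', 'N801R']
Mutations(Beta) = ['C362Q', 'N801R']
Intersection: ['C362Q', 'N801R', 'P697Q', 'V543E', 'W766C'] ∩ ['C362Q', 'N801R'] = ['C362Q', 'N801R']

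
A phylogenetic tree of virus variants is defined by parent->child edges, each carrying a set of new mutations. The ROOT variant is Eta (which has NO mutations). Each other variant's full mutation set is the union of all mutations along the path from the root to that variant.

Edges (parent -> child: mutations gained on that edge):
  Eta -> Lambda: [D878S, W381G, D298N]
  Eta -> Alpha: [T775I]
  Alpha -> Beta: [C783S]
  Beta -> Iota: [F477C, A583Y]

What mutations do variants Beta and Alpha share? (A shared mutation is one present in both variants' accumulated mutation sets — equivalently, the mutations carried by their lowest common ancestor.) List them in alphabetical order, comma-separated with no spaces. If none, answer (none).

Accumulating mutations along path to Beta:
  At Eta: gained [] -> total []
  At Alpha: gained ['T775I'] -> total ['T775I']
  At Beta: gained ['C783S'] -> total ['C783S', 'T775I']
Mutations(Beta) = ['C783S', 'T775I']
Accumulating mutations along path to Alpha:
  At Eta: gained [] -> total []
  At Alpha: gained ['T775I'] -> total ['T775I']
Mutations(Alpha) = ['T775I']
Intersection: ['C783S', 'T775I'] ∩ ['T775I'] = ['T775I']

Answer: T775I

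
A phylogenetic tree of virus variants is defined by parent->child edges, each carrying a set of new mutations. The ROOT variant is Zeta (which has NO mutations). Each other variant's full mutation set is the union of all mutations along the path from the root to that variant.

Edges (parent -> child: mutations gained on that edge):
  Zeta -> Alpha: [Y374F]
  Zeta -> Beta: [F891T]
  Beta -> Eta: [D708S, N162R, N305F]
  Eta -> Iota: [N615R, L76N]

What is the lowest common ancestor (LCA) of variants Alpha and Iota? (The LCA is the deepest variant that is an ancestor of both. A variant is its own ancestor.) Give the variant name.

Answer: Zeta

Derivation:
Path from root to Alpha: Zeta -> Alpha
  ancestors of Alpha: {Zeta, Alpha}
Path from root to Iota: Zeta -> Beta -> Eta -> Iota
  ancestors of Iota: {Zeta, Beta, Eta, Iota}
Common ancestors: {Zeta}
Walk up from Iota: Iota (not in ancestors of Alpha), Eta (not in ancestors of Alpha), Beta (not in ancestors of Alpha), Zeta (in ancestors of Alpha)
Deepest common ancestor (LCA) = Zeta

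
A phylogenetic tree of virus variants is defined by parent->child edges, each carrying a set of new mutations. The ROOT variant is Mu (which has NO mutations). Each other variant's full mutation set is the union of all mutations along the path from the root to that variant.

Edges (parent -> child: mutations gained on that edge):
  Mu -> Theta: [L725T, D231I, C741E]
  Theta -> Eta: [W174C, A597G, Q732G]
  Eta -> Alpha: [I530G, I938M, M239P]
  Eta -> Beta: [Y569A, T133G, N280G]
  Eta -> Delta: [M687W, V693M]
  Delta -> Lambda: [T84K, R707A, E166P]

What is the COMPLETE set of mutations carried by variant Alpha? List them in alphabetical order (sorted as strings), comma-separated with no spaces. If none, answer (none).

Answer: A597G,C741E,D231I,I530G,I938M,L725T,M239P,Q732G,W174C

Derivation:
At Mu: gained [] -> total []
At Theta: gained ['L725T', 'D231I', 'C741E'] -> total ['C741E', 'D231I', 'L725T']
At Eta: gained ['W174C', 'A597G', 'Q732G'] -> total ['A597G', 'C741E', 'D231I', 'L725T', 'Q732G', 'W174C']
At Alpha: gained ['I530G', 'I938M', 'M239P'] -> total ['A597G', 'C741E', 'D231I', 'I530G', 'I938M', 'L725T', 'M239P', 'Q732G', 'W174C']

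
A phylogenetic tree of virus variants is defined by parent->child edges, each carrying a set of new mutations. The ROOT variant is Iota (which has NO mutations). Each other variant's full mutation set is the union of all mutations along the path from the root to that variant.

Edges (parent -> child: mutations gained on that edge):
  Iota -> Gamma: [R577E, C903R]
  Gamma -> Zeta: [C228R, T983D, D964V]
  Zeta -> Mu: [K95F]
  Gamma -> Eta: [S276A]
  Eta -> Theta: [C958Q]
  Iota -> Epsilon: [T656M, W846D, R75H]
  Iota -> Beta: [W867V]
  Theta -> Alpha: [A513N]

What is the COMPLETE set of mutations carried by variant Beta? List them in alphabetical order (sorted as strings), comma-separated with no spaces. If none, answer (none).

Answer: W867V

Derivation:
At Iota: gained [] -> total []
At Beta: gained ['W867V'] -> total ['W867V']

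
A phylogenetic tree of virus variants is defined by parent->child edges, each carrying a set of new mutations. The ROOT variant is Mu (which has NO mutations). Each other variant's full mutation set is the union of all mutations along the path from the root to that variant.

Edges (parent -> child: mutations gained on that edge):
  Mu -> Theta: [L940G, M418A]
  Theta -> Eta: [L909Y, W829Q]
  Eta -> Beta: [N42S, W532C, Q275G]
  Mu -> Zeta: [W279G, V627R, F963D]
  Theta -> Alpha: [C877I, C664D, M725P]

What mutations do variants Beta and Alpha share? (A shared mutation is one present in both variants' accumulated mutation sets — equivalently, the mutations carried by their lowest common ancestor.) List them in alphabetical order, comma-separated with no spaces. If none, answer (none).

Accumulating mutations along path to Beta:
  At Mu: gained [] -> total []
  At Theta: gained ['L940G', 'M418A'] -> total ['L940G', 'M418A']
  At Eta: gained ['L909Y', 'W829Q'] -> total ['L909Y', 'L940G', 'M418A', 'W829Q']
  At Beta: gained ['N42S', 'W532C', 'Q275G'] -> total ['L909Y', 'L940G', 'M418A', 'N42S', 'Q275G', 'W532C', 'W829Q']
Mutations(Beta) = ['L909Y', 'L940G', 'M418A', 'N42S', 'Q275G', 'W532C', 'W829Q']
Accumulating mutations along path to Alpha:
  At Mu: gained [] -> total []
  At Theta: gained ['L940G', 'M418A'] -> total ['L940G', 'M418A']
  At Alpha: gained ['C877I', 'C664D', 'M725P'] -> total ['C664D', 'C877I', 'L940G', 'M418A', 'M725P']
Mutations(Alpha) = ['C664D', 'C877I', 'L940G', 'M418A', 'M725P']
Intersection: ['L909Y', 'L940G', 'M418A', 'N42S', 'Q275G', 'W532C', 'W829Q'] ∩ ['C664D', 'C877I', 'L940G', 'M418A', 'M725P'] = ['L940G', 'M418A']

Answer: L940G,M418A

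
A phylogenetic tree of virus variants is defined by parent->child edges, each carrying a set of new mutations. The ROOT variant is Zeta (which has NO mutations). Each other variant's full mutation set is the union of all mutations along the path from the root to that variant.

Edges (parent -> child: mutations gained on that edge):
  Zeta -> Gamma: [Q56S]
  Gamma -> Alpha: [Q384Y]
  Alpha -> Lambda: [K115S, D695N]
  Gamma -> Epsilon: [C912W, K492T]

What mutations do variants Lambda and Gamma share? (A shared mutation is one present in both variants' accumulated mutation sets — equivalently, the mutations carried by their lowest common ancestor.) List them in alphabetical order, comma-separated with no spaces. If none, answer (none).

Accumulating mutations along path to Lambda:
  At Zeta: gained [] -> total []
  At Gamma: gained ['Q56S'] -> total ['Q56S']
  At Alpha: gained ['Q384Y'] -> total ['Q384Y', 'Q56S']
  At Lambda: gained ['K115S', 'D695N'] -> total ['D695N', 'K115S', 'Q384Y', 'Q56S']
Mutations(Lambda) = ['D695N', 'K115S', 'Q384Y', 'Q56S']
Accumulating mutations along path to Gamma:
  At Zeta: gained [] -> total []
  At Gamma: gained ['Q56S'] -> total ['Q56S']
Mutations(Gamma) = ['Q56S']
Intersection: ['D695N', 'K115S', 'Q384Y', 'Q56S'] ∩ ['Q56S'] = ['Q56S']

Answer: Q56S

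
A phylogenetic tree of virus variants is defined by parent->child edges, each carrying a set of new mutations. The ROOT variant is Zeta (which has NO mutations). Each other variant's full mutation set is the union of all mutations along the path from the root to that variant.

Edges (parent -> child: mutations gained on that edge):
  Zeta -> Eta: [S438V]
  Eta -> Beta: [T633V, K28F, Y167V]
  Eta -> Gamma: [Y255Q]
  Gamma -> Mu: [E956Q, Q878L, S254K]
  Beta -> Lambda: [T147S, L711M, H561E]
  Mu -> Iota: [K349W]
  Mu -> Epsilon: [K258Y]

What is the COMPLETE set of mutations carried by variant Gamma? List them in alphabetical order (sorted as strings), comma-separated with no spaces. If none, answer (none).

Answer: S438V,Y255Q

Derivation:
At Zeta: gained [] -> total []
At Eta: gained ['S438V'] -> total ['S438V']
At Gamma: gained ['Y255Q'] -> total ['S438V', 'Y255Q']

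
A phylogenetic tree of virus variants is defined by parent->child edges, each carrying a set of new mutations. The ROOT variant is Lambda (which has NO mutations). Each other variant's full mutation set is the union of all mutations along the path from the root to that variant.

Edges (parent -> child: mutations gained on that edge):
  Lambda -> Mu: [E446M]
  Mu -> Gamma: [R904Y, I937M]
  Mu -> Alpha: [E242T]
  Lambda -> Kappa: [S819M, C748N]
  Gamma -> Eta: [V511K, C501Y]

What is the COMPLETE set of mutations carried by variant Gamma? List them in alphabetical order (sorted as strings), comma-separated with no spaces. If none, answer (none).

Answer: E446M,I937M,R904Y

Derivation:
At Lambda: gained [] -> total []
At Mu: gained ['E446M'] -> total ['E446M']
At Gamma: gained ['R904Y', 'I937M'] -> total ['E446M', 'I937M', 'R904Y']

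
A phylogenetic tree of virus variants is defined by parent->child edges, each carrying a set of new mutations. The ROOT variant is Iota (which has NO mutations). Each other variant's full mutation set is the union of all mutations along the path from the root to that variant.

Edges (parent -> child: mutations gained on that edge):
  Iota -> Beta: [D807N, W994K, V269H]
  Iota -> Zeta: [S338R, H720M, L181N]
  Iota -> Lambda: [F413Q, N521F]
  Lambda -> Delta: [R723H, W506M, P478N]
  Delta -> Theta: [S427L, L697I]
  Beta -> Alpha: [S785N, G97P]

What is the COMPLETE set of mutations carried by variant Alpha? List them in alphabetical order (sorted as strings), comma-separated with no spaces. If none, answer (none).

At Iota: gained [] -> total []
At Beta: gained ['D807N', 'W994K', 'V269H'] -> total ['D807N', 'V269H', 'W994K']
At Alpha: gained ['S785N', 'G97P'] -> total ['D807N', 'G97P', 'S785N', 'V269H', 'W994K']

Answer: D807N,G97P,S785N,V269H,W994K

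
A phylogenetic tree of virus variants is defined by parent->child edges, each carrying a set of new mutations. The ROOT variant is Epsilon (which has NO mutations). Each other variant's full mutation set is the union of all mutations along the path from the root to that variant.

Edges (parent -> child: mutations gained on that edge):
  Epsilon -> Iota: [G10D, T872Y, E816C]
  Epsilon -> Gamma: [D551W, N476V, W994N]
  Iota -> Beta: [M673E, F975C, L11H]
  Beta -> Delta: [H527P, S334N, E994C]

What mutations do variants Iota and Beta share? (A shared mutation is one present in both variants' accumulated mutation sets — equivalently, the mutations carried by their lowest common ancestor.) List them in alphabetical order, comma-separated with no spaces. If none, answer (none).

Answer: E816C,G10D,T872Y

Derivation:
Accumulating mutations along path to Iota:
  At Epsilon: gained [] -> total []
  At Iota: gained ['G10D', 'T872Y', 'E816C'] -> total ['E816C', 'G10D', 'T872Y']
Mutations(Iota) = ['E816C', 'G10D', 'T872Y']
Accumulating mutations along path to Beta:
  At Epsilon: gained [] -> total []
  At Iota: gained ['G10D', 'T872Y', 'E816C'] -> total ['E816C', 'G10D', 'T872Y']
  At Beta: gained ['M673E', 'F975C', 'L11H'] -> total ['E816C', 'F975C', 'G10D', 'L11H', 'M673E', 'T872Y']
Mutations(Beta) = ['E816C', 'F975C', 'G10D', 'L11H', 'M673E', 'T872Y']
Intersection: ['E816C', 'G10D', 'T872Y'] ∩ ['E816C', 'F975C', 'G10D', 'L11H', 'M673E', 'T872Y'] = ['E816C', 'G10D', 'T872Y']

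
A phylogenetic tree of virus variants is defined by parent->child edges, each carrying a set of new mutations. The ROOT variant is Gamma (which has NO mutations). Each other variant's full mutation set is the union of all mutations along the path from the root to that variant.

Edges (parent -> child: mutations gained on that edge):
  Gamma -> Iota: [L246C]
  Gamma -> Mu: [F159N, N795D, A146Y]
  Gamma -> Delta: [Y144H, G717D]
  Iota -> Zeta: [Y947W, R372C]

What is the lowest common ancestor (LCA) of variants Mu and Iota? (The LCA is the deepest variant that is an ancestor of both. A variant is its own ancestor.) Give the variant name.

Path from root to Mu: Gamma -> Mu
  ancestors of Mu: {Gamma, Mu}
Path from root to Iota: Gamma -> Iota
  ancestors of Iota: {Gamma, Iota}
Common ancestors: {Gamma}
Walk up from Iota: Iota (not in ancestors of Mu), Gamma (in ancestors of Mu)
Deepest common ancestor (LCA) = Gamma

Answer: Gamma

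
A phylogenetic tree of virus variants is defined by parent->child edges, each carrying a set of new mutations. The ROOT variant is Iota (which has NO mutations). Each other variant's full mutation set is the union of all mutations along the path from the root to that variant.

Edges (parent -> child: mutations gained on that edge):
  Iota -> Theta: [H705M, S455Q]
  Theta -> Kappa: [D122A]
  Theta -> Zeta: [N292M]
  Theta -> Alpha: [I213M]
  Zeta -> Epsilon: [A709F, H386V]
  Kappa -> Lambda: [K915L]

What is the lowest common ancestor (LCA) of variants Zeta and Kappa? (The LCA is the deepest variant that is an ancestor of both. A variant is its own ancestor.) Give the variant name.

Answer: Theta

Derivation:
Path from root to Zeta: Iota -> Theta -> Zeta
  ancestors of Zeta: {Iota, Theta, Zeta}
Path from root to Kappa: Iota -> Theta -> Kappa
  ancestors of Kappa: {Iota, Theta, Kappa}
Common ancestors: {Iota, Theta}
Walk up from Kappa: Kappa (not in ancestors of Zeta), Theta (in ancestors of Zeta), Iota (in ancestors of Zeta)
Deepest common ancestor (LCA) = Theta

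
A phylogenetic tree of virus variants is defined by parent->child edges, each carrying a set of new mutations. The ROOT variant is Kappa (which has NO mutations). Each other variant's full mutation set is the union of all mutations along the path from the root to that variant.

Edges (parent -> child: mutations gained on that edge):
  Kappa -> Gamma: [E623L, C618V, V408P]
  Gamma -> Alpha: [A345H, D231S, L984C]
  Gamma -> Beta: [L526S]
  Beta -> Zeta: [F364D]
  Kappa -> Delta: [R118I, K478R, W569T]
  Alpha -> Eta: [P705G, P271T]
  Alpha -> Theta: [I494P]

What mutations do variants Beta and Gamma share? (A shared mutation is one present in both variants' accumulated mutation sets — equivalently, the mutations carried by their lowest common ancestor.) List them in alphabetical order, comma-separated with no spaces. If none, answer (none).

Answer: C618V,E623L,V408P

Derivation:
Accumulating mutations along path to Beta:
  At Kappa: gained [] -> total []
  At Gamma: gained ['E623L', 'C618V', 'V408P'] -> total ['C618V', 'E623L', 'V408P']
  At Beta: gained ['L526S'] -> total ['C618V', 'E623L', 'L526S', 'V408P']
Mutations(Beta) = ['C618V', 'E623L', 'L526S', 'V408P']
Accumulating mutations along path to Gamma:
  At Kappa: gained [] -> total []
  At Gamma: gained ['E623L', 'C618V', 'V408P'] -> total ['C618V', 'E623L', 'V408P']
Mutations(Gamma) = ['C618V', 'E623L', 'V408P']
Intersection: ['C618V', 'E623L', 'L526S', 'V408P'] ∩ ['C618V', 'E623L', 'V408P'] = ['C618V', 'E623L', 'V408P']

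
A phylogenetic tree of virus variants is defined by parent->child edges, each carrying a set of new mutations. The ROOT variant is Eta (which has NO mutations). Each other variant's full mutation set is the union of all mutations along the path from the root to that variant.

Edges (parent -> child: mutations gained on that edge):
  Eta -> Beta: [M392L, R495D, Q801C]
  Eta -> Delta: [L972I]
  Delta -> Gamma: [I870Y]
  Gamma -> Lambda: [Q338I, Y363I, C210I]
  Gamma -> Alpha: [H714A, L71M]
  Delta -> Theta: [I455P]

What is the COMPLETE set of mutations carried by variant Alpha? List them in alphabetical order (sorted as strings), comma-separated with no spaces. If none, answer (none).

Answer: H714A,I870Y,L71M,L972I

Derivation:
At Eta: gained [] -> total []
At Delta: gained ['L972I'] -> total ['L972I']
At Gamma: gained ['I870Y'] -> total ['I870Y', 'L972I']
At Alpha: gained ['H714A', 'L71M'] -> total ['H714A', 'I870Y', 'L71M', 'L972I']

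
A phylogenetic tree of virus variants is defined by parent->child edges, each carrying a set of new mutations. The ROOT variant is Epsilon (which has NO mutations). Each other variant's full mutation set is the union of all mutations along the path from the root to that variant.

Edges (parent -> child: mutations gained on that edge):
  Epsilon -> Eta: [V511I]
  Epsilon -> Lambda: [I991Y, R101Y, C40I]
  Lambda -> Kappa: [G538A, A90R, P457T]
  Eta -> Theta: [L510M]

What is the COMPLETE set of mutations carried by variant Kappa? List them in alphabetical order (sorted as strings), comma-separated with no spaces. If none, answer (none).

Answer: A90R,C40I,G538A,I991Y,P457T,R101Y

Derivation:
At Epsilon: gained [] -> total []
At Lambda: gained ['I991Y', 'R101Y', 'C40I'] -> total ['C40I', 'I991Y', 'R101Y']
At Kappa: gained ['G538A', 'A90R', 'P457T'] -> total ['A90R', 'C40I', 'G538A', 'I991Y', 'P457T', 'R101Y']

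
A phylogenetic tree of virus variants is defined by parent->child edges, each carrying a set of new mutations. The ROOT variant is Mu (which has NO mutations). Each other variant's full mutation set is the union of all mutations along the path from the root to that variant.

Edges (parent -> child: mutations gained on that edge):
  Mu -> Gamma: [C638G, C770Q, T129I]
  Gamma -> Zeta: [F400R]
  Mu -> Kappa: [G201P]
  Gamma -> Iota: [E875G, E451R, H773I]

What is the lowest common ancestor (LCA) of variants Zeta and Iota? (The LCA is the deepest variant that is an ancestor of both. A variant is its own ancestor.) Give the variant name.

Answer: Gamma

Derivation:
Path from root to Zeta: Mu -> Gamma -> Zeta
  ancestors of Zeta: {Mu, Gamma, Zeta}
Path from root to Iota: Mu -> Gamma -> Iota
  ancestors of Iota: {Mu, Gamma, Iota}
Common ancestors: {Mu, Gamma}
Walk up from Iota: Iota (not in ancestors of Zeta), Gamma (in ancestors of Zeta), Mu (in ancestors of Zeta)
Deepest common ancestor (LCA) = Gamma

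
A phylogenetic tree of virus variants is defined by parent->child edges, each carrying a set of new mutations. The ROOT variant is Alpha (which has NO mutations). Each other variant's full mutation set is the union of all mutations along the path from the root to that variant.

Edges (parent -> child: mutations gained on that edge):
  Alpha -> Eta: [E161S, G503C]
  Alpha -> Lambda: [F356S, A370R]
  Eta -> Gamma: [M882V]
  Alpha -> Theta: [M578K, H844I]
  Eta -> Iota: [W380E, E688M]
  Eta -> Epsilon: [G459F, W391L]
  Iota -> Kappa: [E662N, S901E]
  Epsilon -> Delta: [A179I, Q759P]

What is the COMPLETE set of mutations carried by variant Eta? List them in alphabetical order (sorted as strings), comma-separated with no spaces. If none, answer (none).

At Alpha: gained [] -> total []
At Eta: gained ['E161S', 'G503C'] -> total ['E161S', 'G503C']

Answer: E161S,G503C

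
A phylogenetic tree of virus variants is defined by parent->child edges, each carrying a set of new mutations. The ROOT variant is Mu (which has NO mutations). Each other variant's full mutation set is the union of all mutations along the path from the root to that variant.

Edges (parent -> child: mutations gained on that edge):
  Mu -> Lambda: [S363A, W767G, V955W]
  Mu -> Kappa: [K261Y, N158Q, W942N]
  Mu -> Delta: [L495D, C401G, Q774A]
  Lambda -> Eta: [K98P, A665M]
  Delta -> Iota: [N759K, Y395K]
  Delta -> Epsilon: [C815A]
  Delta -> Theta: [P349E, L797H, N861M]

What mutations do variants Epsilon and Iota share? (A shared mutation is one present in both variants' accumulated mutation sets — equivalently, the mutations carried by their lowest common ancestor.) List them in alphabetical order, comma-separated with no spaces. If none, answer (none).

Accumulating mutations along path to Epsilon:
  At Mu: gained [] -> total []
  At Delta: gained ['L495D', 'C401G', 'Q774A'] -> total ['C401G', 'L495D', 'Q774A']
  At Epsilon: gained ['C815A'] -> total ['C401G', 'C815A', 'L495D', 'Q774A']
Mutations(Epsilon) = ['C401G', 'C815A', 'L495D', 'Q774A']
Accumulating mutations along path to Iota:
  At Mu: gained [] -> total []
  At Delta: gained ['L495D', 'C401G', 'Q774A'] -> total ['C401G', 'L495D', 'Q774A']
  At Iota: gained ['N759K', 'Y395K'] -> total ['C401G', 'L495D', 'N759K', 'Q774A', 'Y395K']
Mutations(Iota) = ['C401G', 'L495D', 'N759K', 'Q774A', 'Y395K']
Intersection: ['C401G', 'C815A', 'L495D', 'Q774A'] ∩ ['C401G', 'L495D', 'N759K', 'Q774A', 'Y395K'] = ['C401G', 'L495D', 'Q774A']

Answer: C401G,L495D,Q774A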